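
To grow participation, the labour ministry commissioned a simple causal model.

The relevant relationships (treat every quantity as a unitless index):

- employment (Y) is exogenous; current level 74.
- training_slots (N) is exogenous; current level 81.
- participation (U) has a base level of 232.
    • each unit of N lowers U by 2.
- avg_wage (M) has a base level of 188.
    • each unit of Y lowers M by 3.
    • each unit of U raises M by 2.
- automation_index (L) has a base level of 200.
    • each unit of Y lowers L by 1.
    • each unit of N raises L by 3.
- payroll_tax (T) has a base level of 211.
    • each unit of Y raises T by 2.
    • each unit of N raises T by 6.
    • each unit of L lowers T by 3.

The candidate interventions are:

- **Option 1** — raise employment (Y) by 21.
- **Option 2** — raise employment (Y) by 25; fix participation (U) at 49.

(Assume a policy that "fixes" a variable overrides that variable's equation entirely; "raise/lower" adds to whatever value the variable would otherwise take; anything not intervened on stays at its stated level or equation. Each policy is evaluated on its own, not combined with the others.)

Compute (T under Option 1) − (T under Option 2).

Option 1 (Y + 21):
  Y = 74 + 21 = 95
  N = 81
  L = 200 − 95 + 3·81 = 348
  T = 211 + 2·95 + 6·81 − 3·348 = -157
Option 2 (Y + 25, U := 49):
  Y = 74 + 25 = 99
  N = 81
  L = 200 − 99 + 3·81 = 344
  T = 211 + 2·99 + 6·81 − 3·344 = -137
T: -157 − (-137) = -20

-20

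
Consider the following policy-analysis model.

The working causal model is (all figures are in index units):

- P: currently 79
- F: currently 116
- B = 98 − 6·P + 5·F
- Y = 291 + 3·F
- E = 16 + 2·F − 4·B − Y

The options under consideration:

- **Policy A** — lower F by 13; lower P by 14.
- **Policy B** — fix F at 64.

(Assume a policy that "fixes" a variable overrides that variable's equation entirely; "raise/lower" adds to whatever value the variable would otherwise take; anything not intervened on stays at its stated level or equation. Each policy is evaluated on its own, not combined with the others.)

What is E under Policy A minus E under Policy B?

Policy A (F − 13, P − 14):
  P = 79 − 14 = 65
  F = 116 − 13 = 103
  B = 98 − 6·65 + 5·103 = 223
  Y = 291 + 3·103 = 600
  E = 16 + 2·103 − 4·223 − 600 = -1270
Policy B (F := 64):
  P = 79
  F = 64
  B = 98 − 6·79 + 5·64 = -56
  Y = 291 + 3·64 = 483
  E = 16 + 2·64 − 4·(-56) − 483 = -115
E: -1270 − (-115) = -1155

-1155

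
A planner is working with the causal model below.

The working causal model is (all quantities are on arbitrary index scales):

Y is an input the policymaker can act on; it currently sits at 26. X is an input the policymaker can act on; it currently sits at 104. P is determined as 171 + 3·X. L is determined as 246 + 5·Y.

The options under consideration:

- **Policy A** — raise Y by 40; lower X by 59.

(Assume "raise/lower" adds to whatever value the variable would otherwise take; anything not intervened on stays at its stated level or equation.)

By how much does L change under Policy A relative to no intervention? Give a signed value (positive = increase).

200

Baseline:
  Y = 26
  L = 246 + 5·26 = 376
Policy A (Y + 40, X − 59):
  Y = 26 + 40 = 66
  L = 246 + 5·66 = 576
Change in L: 576 − 376 = 200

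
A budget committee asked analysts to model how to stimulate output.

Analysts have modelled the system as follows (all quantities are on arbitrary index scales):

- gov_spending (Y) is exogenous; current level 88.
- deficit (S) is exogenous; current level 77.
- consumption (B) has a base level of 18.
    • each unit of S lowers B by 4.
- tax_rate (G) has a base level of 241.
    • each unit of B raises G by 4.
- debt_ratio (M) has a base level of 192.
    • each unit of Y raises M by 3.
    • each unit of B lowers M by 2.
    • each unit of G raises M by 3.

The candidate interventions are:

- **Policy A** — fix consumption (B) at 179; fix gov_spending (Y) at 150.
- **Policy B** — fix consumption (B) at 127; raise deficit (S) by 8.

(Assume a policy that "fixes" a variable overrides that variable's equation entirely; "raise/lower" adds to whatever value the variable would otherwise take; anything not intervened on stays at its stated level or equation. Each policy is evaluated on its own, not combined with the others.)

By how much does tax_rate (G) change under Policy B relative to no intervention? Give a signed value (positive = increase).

1668

Baseline:
  S = 77
  B = 18 − 4·77 = -290
  G = 241 + 4·(-290) = -919
Policy B (B := 127, S + 8):
  S = 77 + 8 = 85
  B = 127
  G = 241 + 4·127 = 749
Change in G: 749 − (-919) = 1668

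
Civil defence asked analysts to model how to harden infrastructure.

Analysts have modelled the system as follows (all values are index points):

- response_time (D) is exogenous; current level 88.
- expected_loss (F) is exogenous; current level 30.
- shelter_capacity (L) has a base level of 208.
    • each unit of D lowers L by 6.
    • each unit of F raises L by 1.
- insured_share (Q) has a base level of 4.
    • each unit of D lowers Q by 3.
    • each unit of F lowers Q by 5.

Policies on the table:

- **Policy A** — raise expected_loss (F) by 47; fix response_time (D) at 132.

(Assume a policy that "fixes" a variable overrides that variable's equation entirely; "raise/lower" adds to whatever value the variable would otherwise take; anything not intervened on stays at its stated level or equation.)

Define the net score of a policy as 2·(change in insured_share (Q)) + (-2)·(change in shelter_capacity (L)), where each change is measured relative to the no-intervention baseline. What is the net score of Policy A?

Baseline:
  D = 88
  F = 30
  L = 208 − 6·88 + 30 = -290
  Q = 4 − 3·88 − 5·30 = -410
Policy A (F + 47, D := 132):
  D = 132
  F = 30 + 47 = 77
  L = 208 − 6·132 + 77 = -507
  Q = 4 − 3·132 − 5·77 = -777
ΔQ = -777 − (-410) = -367; ΔL = -507 − (-290) = -217
Score = 2·(-367) + (-2)·(-217) = -300

-300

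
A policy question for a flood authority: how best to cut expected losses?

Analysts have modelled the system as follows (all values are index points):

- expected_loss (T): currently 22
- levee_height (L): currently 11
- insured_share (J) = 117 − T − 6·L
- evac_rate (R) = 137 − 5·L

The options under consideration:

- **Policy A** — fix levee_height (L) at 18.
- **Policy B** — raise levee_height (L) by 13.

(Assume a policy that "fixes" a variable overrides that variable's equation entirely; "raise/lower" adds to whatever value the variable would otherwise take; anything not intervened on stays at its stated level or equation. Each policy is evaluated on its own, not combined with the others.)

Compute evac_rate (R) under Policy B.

Policy B (L + 13):
  L = 11 + 13 = 24
  R = 137 − 5·24 = 17

17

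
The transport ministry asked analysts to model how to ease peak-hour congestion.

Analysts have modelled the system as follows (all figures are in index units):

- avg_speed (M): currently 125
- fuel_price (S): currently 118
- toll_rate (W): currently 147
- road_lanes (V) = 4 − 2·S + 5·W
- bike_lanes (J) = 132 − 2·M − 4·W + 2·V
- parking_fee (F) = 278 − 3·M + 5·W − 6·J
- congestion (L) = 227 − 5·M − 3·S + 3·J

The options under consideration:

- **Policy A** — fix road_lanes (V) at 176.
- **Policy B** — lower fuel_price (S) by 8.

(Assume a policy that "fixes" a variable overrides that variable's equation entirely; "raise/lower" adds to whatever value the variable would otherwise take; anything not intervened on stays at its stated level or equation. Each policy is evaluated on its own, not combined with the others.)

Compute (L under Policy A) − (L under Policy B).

Policy A (V := 176):
  M = 125
  S = 118
  W = 147
  V = 176
  J = 132 − 2·125 − 4·147 + 2·176 = -354
  L = 227 − 5·125 − 3·118 + 3·(-354) = -1814
Policy B (S − 8):
  M = 125
  S = 118 − 8 = 110
  W = 147
  V = 4 − 2·110 + 5·147 = 519
  J = 132 − 2·125 − 4·147 + 2·519 = 332
  L = 227 − 5·125 − 3·110 + 3·332 = 268
L: -1814 − 268 = -2082

-2082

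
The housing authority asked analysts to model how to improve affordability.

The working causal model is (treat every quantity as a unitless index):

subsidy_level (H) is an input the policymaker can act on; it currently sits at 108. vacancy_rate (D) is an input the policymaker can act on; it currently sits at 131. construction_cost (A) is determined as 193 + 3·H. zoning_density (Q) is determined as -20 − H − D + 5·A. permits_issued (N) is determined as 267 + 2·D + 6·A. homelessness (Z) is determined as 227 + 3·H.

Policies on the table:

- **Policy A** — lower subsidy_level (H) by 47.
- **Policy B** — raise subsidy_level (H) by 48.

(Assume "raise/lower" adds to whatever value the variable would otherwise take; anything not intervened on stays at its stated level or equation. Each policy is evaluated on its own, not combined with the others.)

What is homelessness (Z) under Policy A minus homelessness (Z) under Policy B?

-285

Policy A (H − 47):
  H = 108 − 47 = 61
  Z = 227 + 3·61 = 410
Policy B (H + 48):
  H = 108 + 48 = 156
  Z = 227 + 3·156 = 695
Z: 410 − 695 = -285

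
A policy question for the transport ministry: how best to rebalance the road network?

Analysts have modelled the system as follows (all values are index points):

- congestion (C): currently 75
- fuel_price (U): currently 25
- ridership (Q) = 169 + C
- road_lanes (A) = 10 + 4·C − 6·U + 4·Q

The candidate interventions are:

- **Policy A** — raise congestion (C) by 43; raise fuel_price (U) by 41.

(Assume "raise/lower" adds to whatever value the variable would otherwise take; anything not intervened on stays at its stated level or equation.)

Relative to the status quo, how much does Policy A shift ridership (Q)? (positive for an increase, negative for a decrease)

43

Baseline:
  C = 75
  Q = 169 + 75 = 244
Policy A (C + 43, U + 41):
  C = 75 + 43 = 118
  Q = 169 + 118 = 287
Change in Q: 287 − 244 = 43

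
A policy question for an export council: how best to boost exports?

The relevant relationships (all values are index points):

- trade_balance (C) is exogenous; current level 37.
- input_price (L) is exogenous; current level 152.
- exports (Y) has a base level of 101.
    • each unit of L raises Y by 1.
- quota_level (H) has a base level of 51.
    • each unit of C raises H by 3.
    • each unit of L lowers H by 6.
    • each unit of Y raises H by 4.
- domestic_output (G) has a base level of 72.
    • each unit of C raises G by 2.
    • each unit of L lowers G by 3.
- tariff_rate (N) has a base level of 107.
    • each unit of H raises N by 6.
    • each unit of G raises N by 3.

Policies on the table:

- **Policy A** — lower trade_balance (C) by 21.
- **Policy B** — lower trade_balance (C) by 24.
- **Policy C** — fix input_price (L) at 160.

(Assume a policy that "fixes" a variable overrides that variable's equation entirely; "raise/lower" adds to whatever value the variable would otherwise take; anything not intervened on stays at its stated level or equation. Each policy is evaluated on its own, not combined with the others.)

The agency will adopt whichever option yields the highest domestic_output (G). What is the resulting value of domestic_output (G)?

Policy A (C − 21):
  C = 37 − 21 = 16
  L = 152
  G = 72 + 2·16 − 3·152 = -352
Policy B (C − 24):
  C = 37 − 24 = 13
  L = 152
  G = 72 + 2·13 − 3·152 = -358
Policy C (L := 160):
  C = 37
  L = 160
  G = 72 + 2·37 − 3·160 = -334
Comparing — Policy A: G=-352, Policy B: G=-358, Policy C: G=-334. Highest is -334 (Policy C).

-334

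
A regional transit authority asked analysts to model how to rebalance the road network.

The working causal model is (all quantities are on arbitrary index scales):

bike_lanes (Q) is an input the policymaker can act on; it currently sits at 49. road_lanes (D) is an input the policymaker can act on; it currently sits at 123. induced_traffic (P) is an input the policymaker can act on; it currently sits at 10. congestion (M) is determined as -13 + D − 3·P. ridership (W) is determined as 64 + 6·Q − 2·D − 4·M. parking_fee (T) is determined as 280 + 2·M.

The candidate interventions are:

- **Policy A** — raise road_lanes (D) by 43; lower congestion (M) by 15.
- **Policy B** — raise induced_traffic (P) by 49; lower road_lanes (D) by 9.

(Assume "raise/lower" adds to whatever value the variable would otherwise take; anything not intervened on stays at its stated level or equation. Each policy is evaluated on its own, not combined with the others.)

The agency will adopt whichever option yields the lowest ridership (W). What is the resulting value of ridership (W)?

Policy A (D + 43, M − 15):
  Q = 49
  D = 123 + 43 = 166
  P = 10
  M = -13 + 166 − 3·10 (−15 from intervention) = 108
  W = 64 + 6·49 − 2·166 − 4·108 = -406
Policy B (P + 49, D − 9):
  Q = 49
  D = 123 − 9 = 114
  P = 10 + 49 = 59
  M = -13 + 114 − 3·59 = -76
  W = 64 + 6·49 − 2·114 − 4·(-76) = 434
Comparing — Policy A: W=-406, Policy B: W=434. Lowest is -406 (Policy A).

-406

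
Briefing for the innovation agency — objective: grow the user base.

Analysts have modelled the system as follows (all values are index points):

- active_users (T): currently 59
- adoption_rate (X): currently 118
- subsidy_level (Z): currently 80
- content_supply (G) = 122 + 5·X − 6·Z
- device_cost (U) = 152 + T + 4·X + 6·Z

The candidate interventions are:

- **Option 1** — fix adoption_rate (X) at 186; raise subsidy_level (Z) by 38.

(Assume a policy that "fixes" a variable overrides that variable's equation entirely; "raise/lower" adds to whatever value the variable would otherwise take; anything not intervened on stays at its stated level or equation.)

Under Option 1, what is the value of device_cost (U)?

Option 1 (X := 186, Z + 38):
  T = 59
  X = 186
  Z = 80 + 38 = 118
  U = 152 + 59 + 4·186 + 6·118 = 1663

1663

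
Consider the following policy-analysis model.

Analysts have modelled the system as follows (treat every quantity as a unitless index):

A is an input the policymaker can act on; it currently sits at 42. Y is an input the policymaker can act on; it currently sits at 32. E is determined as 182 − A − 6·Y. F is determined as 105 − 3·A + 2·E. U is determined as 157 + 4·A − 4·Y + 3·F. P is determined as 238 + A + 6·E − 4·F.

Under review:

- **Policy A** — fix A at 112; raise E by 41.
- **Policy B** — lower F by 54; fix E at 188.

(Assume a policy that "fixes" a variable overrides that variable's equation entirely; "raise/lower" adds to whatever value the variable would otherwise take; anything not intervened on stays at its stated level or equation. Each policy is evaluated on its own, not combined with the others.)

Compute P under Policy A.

1436

Policy A (A := 112, E + 41):
  A = 112
  Y = 32
  E = 182 − 112 − 6·32 (+41 from intervention) = -81
  F = 105 − 3·112 + 2·(-81) = -393
  P = 238 + 112 + 6·(-81) − 4·(-393) = 1436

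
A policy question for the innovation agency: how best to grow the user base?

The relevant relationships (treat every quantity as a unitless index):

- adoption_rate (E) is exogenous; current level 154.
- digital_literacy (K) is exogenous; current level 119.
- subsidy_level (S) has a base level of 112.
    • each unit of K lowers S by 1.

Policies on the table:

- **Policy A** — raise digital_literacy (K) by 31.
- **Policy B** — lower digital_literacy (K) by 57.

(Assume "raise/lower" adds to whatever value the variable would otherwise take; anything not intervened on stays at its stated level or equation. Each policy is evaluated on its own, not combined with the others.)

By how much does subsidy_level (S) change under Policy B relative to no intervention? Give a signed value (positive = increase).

57

Baseline:
  K = 119
  S = 112 − 119 = -7
Policy B (K − 57):
  K = 119 − 57 = 62
  S = 112 − 62 = 50
Change in S: 50 − (-7) = 57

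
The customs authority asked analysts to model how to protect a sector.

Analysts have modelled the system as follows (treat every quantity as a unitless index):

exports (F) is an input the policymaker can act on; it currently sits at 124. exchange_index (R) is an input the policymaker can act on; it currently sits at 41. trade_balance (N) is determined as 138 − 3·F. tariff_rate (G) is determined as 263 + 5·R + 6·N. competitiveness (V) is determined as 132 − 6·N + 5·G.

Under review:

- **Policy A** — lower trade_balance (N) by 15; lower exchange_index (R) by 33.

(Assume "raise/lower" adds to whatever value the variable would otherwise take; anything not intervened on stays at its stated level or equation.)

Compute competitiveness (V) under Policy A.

-4329

Policy A (N − 15, R − 33):
  F = 124
  R = 41 − 33 = 8
  N = 138 − 3·124 (−15 from intervention) = -249
  G = 263 + 5·8 + 6·(-249) = -1191
  V = 132 − 6·(-249) + 5·(-1191) = -4329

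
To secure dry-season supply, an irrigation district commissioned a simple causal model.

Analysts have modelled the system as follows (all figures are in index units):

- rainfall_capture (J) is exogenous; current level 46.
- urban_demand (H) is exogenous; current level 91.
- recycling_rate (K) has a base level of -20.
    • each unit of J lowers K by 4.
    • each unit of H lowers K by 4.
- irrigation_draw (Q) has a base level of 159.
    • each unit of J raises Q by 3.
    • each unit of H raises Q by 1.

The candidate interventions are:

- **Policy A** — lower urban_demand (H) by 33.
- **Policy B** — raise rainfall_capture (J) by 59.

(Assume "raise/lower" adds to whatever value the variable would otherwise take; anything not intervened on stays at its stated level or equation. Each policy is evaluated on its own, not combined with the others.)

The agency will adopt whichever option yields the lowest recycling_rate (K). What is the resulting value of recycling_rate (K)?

-804

Policy A (H − 33):
  J = 46
  H = 91 − 33 = 58
  K = -20 − 4·46 − 4·58 = -436
Policy B (J + 59):
  J = 46 + 59 = 105
  H = 91
  K = -20 − 4·105 − 4·91 = -804
Comparing — Policy A: K=-436, Policy B: K=-804. Lowest is -804 (Policy B).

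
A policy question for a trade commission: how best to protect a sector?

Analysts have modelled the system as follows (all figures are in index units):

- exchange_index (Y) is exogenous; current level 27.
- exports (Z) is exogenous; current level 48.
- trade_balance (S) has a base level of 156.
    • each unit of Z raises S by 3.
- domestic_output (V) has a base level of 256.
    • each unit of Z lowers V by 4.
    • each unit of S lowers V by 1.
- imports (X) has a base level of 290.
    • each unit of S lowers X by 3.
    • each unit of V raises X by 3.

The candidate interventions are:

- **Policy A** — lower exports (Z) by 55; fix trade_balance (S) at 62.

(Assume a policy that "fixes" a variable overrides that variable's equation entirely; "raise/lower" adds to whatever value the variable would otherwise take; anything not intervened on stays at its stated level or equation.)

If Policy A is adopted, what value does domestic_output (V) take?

222

Policy A (Z − 55, S := 62):
  Z = 48 − 55 = -7
  S = 62
  V = 256 − 4·(-7) − 62 = 222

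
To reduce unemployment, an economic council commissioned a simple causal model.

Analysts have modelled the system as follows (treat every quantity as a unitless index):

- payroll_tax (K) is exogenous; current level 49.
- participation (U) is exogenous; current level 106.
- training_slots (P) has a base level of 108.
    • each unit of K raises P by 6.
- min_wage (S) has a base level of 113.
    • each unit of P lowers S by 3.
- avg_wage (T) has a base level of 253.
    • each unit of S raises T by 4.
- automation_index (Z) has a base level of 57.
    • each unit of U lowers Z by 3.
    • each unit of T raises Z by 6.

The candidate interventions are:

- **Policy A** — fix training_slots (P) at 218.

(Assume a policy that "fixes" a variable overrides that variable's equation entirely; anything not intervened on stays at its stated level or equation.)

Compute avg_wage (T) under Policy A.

Policy A (P := 218):
  K = 49
  P = 218
  S = 113 − 3·218 = -541
  T = 253 + 4·(-541) = -1911

-1911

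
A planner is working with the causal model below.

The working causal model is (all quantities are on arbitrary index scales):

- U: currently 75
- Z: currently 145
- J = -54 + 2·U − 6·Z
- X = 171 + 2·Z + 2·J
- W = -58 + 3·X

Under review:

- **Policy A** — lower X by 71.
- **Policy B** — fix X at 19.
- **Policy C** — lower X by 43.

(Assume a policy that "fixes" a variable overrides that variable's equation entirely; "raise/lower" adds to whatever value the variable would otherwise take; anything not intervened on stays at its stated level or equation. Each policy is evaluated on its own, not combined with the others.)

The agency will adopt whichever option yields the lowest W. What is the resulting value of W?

Policy A (X − 71):
  U = 75
  Z = 145
  J = -54 + 2·75 − 6·145 = -774
  X = 171 + 2·145 + 2·(-774) (−71 from intervention) = -1158
  W = -58 + 3·(-1158) = -3532
Policy B (X := 19):
  U = 75
  Z = 145
  J = -54 + 2·75 − 6·145 = -774
  X = 19
  W = -58 + 3·19 = -1
Policy C (X − 43):
  U = 75
  Z = 145
  J = -54 + 2·75 − 6·145 = -774
  X = 171 + 2·145 + 2·(-774) (−43 from intervention) = -1130
  W = -58 + 3·(-1130) = -3448
Comparing — Policy A: W=-3532, Policy B: W=-1, Policy C: W=-3448. Lowest is -3532 (Policy A).

-3532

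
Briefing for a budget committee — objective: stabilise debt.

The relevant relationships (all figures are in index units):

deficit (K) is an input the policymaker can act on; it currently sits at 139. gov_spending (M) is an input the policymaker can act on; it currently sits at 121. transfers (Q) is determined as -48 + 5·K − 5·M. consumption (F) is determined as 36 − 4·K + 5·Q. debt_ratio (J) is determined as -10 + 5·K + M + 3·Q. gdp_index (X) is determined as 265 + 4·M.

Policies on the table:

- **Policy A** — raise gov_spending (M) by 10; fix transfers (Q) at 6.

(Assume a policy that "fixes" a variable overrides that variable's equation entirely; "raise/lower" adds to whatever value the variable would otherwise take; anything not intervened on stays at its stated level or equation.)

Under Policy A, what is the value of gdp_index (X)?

Policy A (M + 10, Q := 6):
  M = 121 + 10 = 131
  X = 265 + 4·131 = 789

789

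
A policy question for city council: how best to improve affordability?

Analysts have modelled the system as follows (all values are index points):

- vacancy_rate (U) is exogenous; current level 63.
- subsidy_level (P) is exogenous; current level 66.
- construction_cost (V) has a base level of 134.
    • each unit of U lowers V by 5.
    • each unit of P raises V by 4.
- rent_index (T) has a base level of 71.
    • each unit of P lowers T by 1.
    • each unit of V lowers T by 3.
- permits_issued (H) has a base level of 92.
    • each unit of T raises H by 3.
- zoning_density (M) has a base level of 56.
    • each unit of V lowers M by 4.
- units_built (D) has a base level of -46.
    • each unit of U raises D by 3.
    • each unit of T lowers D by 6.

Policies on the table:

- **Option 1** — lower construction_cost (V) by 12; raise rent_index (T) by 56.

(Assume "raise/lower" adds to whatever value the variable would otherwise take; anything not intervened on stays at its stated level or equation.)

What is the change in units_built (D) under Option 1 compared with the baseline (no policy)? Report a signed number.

-552

Baseline:
  U = 63
  P = 66
  V = 134 − 5·63 + 4·66 = 83
  T = 71 − 66 − 3·83 = -244
  D = -46 + 3·63 − 6·(-244) = 1607
Option 1 (V − 12, T + 56):
  U = 63
  P = 66
  V = 134 − 5·63 + 4·66 (−12 from intervention) = 71
  T = 71 − 66 − 3·71 (+56 from intervention) = -152
  D = -46 + 3·63 − 6·(-152) = 1055
Change in D: 1055 − 1607 = -552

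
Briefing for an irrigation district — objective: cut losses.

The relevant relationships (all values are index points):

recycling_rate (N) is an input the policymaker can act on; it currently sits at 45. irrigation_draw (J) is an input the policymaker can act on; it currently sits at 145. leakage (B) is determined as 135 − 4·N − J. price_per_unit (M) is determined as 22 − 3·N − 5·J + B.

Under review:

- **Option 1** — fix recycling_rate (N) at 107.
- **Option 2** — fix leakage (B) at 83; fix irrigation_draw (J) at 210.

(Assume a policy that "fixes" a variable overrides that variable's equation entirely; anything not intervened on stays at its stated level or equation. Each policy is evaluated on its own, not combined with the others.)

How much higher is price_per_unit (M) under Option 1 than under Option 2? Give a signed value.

-382

Option 1 (N := 107):
  N = 107
  J = 145
  B = 135 − 4·107 − 145 = -438
  M = 22 − 3·107 − 5·145 + (-438) = -1462
Option 2 (B := 83, J := 210):
  N = 45
  J = 210
  B = 83
  M = 22 − 3·45 − 5·210 + 83 = -1080
M: -1462 − (-1080) = -382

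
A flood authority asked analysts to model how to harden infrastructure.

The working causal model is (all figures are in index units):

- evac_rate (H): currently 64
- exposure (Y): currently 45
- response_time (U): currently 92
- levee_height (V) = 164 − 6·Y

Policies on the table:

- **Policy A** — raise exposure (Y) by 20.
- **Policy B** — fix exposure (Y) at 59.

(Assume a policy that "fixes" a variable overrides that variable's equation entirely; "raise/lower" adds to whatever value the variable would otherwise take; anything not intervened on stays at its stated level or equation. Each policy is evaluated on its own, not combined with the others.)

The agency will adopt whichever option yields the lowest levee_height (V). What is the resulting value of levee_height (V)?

Policy A (Y + 20):
  Y = 45 + 20 = 65
  V = 164 − 6·65 = -226
Policy B (Y := 59):
  Y = 59
  V = 164 − 6·59 = -190
Comparing — Policy A: V=-226, Policy B: V=-190. Lowest is -226 (Policy A).

-226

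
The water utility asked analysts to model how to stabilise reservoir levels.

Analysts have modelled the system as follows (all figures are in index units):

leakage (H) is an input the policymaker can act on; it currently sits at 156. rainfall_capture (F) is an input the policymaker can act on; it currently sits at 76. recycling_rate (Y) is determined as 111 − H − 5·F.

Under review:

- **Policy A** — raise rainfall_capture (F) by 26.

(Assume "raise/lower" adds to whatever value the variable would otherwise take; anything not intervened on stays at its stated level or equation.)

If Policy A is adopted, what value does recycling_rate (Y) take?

-555

Policy A (F + 26):
  H = 156
  F = 76 + 26 = 102
  Y = 111 − 156 − 5·102 = -555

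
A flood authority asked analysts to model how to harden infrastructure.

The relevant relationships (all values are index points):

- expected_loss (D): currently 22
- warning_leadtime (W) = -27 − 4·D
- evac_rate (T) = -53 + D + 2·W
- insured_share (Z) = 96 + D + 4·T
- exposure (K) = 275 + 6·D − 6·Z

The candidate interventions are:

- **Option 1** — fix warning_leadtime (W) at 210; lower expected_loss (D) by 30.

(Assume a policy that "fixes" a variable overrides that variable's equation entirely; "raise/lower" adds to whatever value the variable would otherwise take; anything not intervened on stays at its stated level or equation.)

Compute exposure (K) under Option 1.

Option 1 (W := 210, D − 30):
  D = 22 − 30 = -8
  W = 210
  T = -53 + (-8) + 2·210 = 359
  Z = 96 + (-8) + 4·359 = 1524
  K = 275 + 6·(-8) − 6·1524 = -8917

-8917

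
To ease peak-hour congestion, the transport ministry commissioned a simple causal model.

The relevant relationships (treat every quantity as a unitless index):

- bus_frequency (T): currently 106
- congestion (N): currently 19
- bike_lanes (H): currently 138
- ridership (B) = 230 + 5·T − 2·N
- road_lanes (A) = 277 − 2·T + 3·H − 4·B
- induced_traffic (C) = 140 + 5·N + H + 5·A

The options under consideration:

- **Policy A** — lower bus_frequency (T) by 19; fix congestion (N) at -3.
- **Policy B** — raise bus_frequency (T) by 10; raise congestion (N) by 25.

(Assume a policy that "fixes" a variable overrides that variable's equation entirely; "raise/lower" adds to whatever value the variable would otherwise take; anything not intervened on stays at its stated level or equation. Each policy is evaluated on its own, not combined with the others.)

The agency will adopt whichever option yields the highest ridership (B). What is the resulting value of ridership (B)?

Policy A (T − 19, N := -3):
  T = 106 − 19 = 87
  N = -3
  B = 230 + 5·87 − 2·(-3) = 671
Policy B (T + 10, N + 25):
  T = 106 + 10 = 116
  N = 19 + 25 = 44
  B = 230 + 5·116 − 2·44 = 722
Comparing — Policy A: B=671, Policy B: B=722. Highest is 722 (Policy B).

722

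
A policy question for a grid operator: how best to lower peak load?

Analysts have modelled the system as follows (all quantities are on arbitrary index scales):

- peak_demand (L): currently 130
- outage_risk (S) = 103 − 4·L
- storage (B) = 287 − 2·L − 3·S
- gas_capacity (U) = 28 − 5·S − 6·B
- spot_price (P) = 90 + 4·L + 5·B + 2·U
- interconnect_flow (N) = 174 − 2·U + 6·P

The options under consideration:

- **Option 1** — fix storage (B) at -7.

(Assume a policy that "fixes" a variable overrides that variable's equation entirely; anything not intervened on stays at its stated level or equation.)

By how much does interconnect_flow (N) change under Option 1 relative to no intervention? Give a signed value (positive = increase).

Baseline:
  L = 130
  S = 103 − 4·130 = -417
  B = 287 − 2·130 − 3·(-417) = 1278
  U = 28 − 5·(-417) − 6·1278 = -5555
  P = 90 + 4·130 + 5·1278 + 2·(-5555) = -4110
  N = 174 − 2·(-5555) + 6·(-4110) = -13376
Option 1 (B := -7):
  L = 130
  S = 103 − 4·130 = -417
  B = -7
  U = 28 − 5·(-417) − 6·(-7) = 2155
  P = 90 + 4·130 + 5·(-7) + 2·2155 = 4885
  N = 174 − 2·2155 + 6·4885 = 25174
Change in N: 25174 − (-13376) = 38550

38550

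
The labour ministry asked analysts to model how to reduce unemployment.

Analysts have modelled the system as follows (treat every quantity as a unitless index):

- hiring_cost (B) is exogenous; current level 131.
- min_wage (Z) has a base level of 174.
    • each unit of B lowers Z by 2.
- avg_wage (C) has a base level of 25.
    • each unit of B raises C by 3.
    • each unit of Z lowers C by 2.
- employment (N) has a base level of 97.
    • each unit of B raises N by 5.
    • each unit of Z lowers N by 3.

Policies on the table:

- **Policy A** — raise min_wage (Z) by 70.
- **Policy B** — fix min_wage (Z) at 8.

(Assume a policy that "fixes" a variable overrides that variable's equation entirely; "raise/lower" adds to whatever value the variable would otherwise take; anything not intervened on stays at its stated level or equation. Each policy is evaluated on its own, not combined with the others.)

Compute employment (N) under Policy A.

806

Policy A (Z + 70):
  B = 131
  Z = 174 − 2·131 (+70 from intervention) = -18
  N = 97 + 5·131 − 3·(-18) = 806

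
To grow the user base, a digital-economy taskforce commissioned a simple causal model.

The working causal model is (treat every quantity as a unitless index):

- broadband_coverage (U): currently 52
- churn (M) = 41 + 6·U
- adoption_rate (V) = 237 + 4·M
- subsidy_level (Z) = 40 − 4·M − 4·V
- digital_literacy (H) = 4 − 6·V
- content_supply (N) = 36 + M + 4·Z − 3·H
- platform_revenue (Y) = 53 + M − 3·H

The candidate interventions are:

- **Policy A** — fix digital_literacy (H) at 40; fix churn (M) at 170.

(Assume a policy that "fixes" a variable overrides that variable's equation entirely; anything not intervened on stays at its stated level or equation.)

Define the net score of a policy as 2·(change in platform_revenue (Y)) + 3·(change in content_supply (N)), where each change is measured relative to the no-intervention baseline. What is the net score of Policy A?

-105945

Baseline:
  U = 52
  M = 41 + 6·52 = 353
  V = 237 + 4·353 = 1649
  Z = 40 − 4·353 − 4·1649 = -7968
  H = 4 − 6·1649 = -9890
  N = 36 + 353 + 4·(-7968) − 3·(-9890) = -1813
  Y = 53 + 353 − 3·(-9890) = 30076
Policy A (H := 40, M := 170):
  U = 52
  M = 170
  V = 237 + 4·170 = 917
  Z = 40 − 4·170 − 4·917 = -4308
  H = 40
  N = 36 + 170 + 4·(-4308) − 3·40 = -17146
  Y = 53 + 170 − 3·40 = 103
ΔY = 103 − 30076 = -29973; ΔN = -17146 − (-1813) = -15333
Score = 2·(-29973) + 3·(-15333) = -105945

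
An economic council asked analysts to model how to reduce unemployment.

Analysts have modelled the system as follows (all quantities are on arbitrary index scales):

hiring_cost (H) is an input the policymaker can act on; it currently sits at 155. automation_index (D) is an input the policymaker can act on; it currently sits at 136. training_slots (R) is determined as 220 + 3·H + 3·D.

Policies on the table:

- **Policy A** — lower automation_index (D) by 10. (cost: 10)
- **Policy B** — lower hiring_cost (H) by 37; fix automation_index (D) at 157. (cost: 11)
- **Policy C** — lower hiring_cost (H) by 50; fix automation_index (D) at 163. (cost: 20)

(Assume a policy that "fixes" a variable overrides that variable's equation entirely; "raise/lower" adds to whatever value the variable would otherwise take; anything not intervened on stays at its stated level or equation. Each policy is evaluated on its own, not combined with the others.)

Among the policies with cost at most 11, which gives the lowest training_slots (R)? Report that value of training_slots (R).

1045

Policy A (D − 10):
  H = 155
  D = 136 − 10 = 126
  R = 220 + 3·155 + 3·126 = 1063
Policy B (H − 37, D := 157):
  H = 155 − 37 = 118
  D = 157
  R = 220 + 3·118 + 3·157 = 1045
Comparing — Policy A: R=1063, Policy B: R=1045. Lowest is 1045 (Policy B).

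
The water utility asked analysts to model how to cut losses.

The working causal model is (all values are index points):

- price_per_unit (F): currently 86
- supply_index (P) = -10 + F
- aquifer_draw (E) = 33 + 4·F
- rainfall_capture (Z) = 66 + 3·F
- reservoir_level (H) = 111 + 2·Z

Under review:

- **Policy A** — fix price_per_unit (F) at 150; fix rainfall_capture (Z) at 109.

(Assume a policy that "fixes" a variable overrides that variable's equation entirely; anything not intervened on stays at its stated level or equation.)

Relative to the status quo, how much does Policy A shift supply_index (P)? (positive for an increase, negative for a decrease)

Baseline:
  F = 86
  P = -10 + 86 = 76
Policy A (F := 150, Z := 109):
  F = 150
  P = -10 + 150 = 140
Change in P: 140 − 76 = 64

64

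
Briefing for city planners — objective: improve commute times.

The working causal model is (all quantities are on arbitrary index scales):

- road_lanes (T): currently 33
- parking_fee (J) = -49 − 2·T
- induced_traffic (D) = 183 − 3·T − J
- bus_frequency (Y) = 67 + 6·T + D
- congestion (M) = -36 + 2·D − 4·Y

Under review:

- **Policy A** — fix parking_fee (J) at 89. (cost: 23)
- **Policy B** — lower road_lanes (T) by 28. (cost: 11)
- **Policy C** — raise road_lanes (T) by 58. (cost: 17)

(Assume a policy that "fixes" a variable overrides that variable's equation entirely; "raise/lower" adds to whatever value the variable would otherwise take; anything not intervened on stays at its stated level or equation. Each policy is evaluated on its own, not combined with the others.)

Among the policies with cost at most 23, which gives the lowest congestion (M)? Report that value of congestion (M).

-2770

Policy A (J := 89):
  T = 33
  J = 89
  D = 183 − 3·33 − 89 = -5
  Y = 67 + 6·33 + (-5) = 260
  M = -36 + 2·(-5) − 4·260 = -1086
Policy B (T − 28):
  T = 33 − 28 = 5
  J = -49 − 2·5 = -59
  D = 183 − 3·5 − (-59) = 227
  Y = 67 + 6·5 + 227 = 324
  M = -36 + 2·227 − 4·324 = -878
Policy C (T + 58):
  T = 33 + 58 = 91
  J = -49 − 2·91 = -231
  D = 183 − 3·91 − (-231) = 141
  Y = 67 + 6·91 + 141 = 754
  M = -36 + 2·141 − 4·754 = -2770
Comparing — Policy A: M=-1086, Policy B: M=-878, Policy C: M=-2770. Lowest is -2770 (Policy C).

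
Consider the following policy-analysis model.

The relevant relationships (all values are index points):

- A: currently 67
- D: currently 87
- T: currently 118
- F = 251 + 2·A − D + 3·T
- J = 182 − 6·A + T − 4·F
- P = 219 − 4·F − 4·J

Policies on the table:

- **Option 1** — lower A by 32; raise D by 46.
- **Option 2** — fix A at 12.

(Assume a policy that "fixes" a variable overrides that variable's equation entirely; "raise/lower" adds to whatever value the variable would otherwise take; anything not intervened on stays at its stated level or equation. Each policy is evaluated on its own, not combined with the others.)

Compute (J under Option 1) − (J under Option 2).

Option 1 (A − 32, D + 46):
  A = 67 − 32 = 35
  D = 87 + 46 = 133
  T = 118
  F = 251 + 2·35 − 133 + 3·118 = 542
  J = 182 − 6·35 + 118 − 4·542 = -2078
Option 2 (A := 12):
  A = 12
  D = 87
  T = 118
  F = 251 + 2·12 − 87 + 3·118 = 542
  J = 182 − 6·12 + 118 − 4·542 = -1940
J: -2078 − (-1940) = -138

-138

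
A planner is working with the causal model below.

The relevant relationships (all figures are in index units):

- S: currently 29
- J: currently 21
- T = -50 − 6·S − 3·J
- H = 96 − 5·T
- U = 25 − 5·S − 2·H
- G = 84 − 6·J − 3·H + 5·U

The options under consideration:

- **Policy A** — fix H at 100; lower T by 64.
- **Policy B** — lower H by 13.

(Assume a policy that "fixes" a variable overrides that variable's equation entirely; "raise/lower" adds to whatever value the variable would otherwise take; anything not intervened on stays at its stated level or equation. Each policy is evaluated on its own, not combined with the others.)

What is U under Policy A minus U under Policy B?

Policy A (H := 100, T − 64):
  S = 29
  J = 21
  T = -50 − 6·29 − 3·21 (−64 from intervention) = -351
  H = 100
  U = 25 − 5·29 − 2·100 = -320
Policy B (H − 13):
  S = 29
  J = 21
  T = -50 − 6·29 − 3·21 = -287
  H = 96 − 5·(-287) (−13 from intervention) = 1518
  U = 25 − 5·29 − 2·1518 = -3156
U: -320 − (-3156) = 2836

2836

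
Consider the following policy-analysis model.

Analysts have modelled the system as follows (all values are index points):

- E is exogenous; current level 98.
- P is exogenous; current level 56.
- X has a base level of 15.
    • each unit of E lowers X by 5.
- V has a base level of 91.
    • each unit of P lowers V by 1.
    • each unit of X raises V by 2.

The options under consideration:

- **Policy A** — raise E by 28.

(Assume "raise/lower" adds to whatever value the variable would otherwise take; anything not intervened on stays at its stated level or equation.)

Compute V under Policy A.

Policy A (E + 28):
  E = 98 + 28 = 126
  P = 56
  X = 15 − 5·126 = -615
  V = 91 − 56 + 2·(-615) = -1195

-1195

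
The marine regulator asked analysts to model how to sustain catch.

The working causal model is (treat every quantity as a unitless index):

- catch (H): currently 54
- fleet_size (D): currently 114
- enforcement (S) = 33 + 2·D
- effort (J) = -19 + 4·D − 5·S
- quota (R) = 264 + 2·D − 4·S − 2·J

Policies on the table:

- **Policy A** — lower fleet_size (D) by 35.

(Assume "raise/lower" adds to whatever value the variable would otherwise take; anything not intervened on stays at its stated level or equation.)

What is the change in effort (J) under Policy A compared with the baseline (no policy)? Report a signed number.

Baseline:
  D = 114
  S = 33 + 2·114 = 261
  J = -19 + 4·114 − 5·261 = -868
Policy A (D − 35):
  D = 114 − 35 = 79
  S = 33 + 2·79 = 191
  J = -19 + 4·79 − 5·191 = -658
Change in J: -658 − (-868) = 210

210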